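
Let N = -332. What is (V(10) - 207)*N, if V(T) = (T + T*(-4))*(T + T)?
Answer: 267924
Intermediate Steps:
V(T) = -6*T² (V(T) = (T - 4*T)*(2*T) = (-3*T)*(2*T) = -6*T²)
(V(10) - 207)*N = (-6*10² - 207)*(-332) = (-6*100 - 207)*(-332) = (-600 - 207)*(-332) = -807*(-332) = 267924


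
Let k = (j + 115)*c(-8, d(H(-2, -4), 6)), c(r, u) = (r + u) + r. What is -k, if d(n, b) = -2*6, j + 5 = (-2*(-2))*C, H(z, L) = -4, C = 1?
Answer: 3192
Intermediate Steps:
j = -1 (j = -5 - 2*(-2)*1 = -5 + 4*1 = -5 + 4 = -1)
d(n, b) = -12
c(r, u) = u + 2*r
k = -3192 (k = (-1 + 115)*(-12 + 2*(-8)) = 114*(-12 - 16) = 114*(-28) = -3192)
-k = -1*(-3192) = 3192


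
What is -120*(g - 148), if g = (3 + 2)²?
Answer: 14760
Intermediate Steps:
g = 25 (g = 5² = 25)
-120*(g - 148) = -120*(25 - 148) = -120*(-123) = 14760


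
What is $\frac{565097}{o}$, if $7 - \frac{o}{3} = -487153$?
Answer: $\frac{565097}{1461480} \approx 0.38666$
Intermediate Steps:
$o = 1461480$ ($o = 21 - -1461459 = 21 + 1461459 = 1461480$)
$\frac{565097}{o} = \frac{565097}{1461480}$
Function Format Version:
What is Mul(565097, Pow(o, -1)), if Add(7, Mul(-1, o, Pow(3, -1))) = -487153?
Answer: Rational(565097, 1461480) ≈ 0.38666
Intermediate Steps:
o = 1461480 (o = Add(21, Mul(-3, -487153)) = Add(21, 1461459) = 1461480)
Mul(565097, Pow(o, -1)) = Mul(565097, Pow(1461480, -1)) = Mul(565097, Rational(1, 1461480)) = Rational(565097, 1461480)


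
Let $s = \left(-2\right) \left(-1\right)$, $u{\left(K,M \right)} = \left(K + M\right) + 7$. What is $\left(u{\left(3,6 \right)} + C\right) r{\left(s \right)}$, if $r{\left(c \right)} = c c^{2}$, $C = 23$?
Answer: $312$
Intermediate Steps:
$u{\left(K,M \right)} = 7 + K + M$
$s = 2$
$r{\left(c \right)} = c^{3}$
$\left(u{\left(3,6 \right)} + C\right) r{\left(s \right)} = \left(\left(7 + 3 + 6\right) + 23\right) 2^{3} = \left(16 + 23\right) 8 = 39 \cdot 8 = 312$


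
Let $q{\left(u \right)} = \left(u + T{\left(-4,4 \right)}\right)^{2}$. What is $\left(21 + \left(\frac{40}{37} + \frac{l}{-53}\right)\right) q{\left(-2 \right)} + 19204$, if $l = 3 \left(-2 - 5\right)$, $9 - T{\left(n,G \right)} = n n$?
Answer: $\frac{41229362}{1961} \approx 21025.0$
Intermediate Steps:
$T{\left(n,G \right)} = 9 - n^{2}$ ($T{\left(n,G \right)} = 9 - n n = 9 - n^{2}$)
$l = -21$ ($l = 3 \left(-7\right) = -21$)
$q{\left(u \right)} = \left(-7 + u\right)^{2}$ ($q{\left(u \right)} = \left(u + \left(9 - \left(-4\right)^{2}\right)\right)^{2} = \left(u + \left(9 - 16\right)\right)^{2} = \left(u - 7\right)^{2} = \left(-7 + u\right)^{2}$)
$\left(21 + \left(\frac{40}{37} + \frac{l}{-53}\right)\right) q{\left(-2 \right)} + 19204 = \left(21 + \left(\frac{40}{37} - \frac{21}{-53}\right)\right) \left(-7 - 2\right)^{2} + 19204 = \left(21 + \left(40 \cdot \frac{1}{37} - - \frac{21}{53}\right)\right) \left(-9\right)^{2} + 19204 = \left(21 + \left(\frac{40}{37} + \frac{21}{53}\right)\right) 81 + 19204 = \left(21 + \frac{2897}{1961}\right) 81 + 19204 = \frac{44078}{1961} \cdot 81 + 19204 = \frac{3570318}{1961} + 19204 = \frac{41229362}{1961}$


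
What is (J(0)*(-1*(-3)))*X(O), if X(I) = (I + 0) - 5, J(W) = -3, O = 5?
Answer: 0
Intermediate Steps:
X(I) = -5 + I (X(I) = I - 5 = -5 + I)
(J(0)*(-1*(-3)))*X(O) = (-(-3)*(-3))*(-5 + 5) = -3*3*0 = -9*0 = 0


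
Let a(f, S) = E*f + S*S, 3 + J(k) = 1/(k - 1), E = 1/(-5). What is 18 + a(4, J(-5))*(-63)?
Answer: -11267/20 ≈ -563.35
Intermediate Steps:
E = -1/5 ≈ -0.20000
J(k) = -3 + 1/(-1 + k) (J(k) = -3 + 1/(k - 1) = -3 + 1/(-1 + k))
a(f, S) = S**2 - f/5 (a(f, S) = -f/5 + S*S = -f/5 + S**2 = S**2 - f/5)
18 + a(4, J(-5))*(-63) = 18 + (((4 - 3*(-5))/(-1 - 5))**2 - 1/5*4)*(-63) = 18 + (((4 + 15)/(-6))**2 - 4/5)*(-63) = 18 + ((-1/6*19)**2 - 4/5)*(-63) = 18 + ((-19/6)**2 - 4/5)*(-63) = 18 + (361/36 - 4/5)*(-63) = 18 + (1661/180)*(-63) = 18 - 11627/20 = -11267/20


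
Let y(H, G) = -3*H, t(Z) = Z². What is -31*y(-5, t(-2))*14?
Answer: -6510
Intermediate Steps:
-31*y(-5, t(-2))*14 = -(-93)*(-5)*14 = -31*15*14 = -465*14 = -6510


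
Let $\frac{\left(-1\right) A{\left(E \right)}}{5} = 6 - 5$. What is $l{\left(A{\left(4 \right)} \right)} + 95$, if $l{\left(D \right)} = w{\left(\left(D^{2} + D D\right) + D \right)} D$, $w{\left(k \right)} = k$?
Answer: $-130$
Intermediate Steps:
$A{\left(E \right)} = -5$ ($A{\left(E \right)} = - 5 \left(6 - 5\right) = \left(-5\right) 1 = -5$)
$l{\left(D \right)} = D \left(D + 2 D^{2}\right)$ ($l{\left(D \right)} = \left(\left(D^{2} + D D\right) + D\right) D = \left(\left(D^{2} + D^{2}\right) + D\right) D = \left(2 D^{2} + D\right) D = \left(D + 2 D^{2}\right) D = D \left(D + 2 D^{2}\right)$)
$l{\left(A{\left(4 \right)} \right)} + 95 = \left(-5\right)^{2} \left(1 + 2 \left(-5\right)\right) + 95 = 25 \left(1 - 10\right) + 95 = 25 \left(-9\right) + 95 = -225 + 95 = -130$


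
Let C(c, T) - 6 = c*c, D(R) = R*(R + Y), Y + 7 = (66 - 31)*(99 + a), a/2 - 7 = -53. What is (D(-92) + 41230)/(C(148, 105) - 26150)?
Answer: -13899/2120 ≈ -6.5561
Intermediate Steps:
a = -92 (a = 14 + 2*(-53) = 14 - 106 = -92)
Y = 238 (Y = -7 + (66 - 31)*(99 - 92) = -7 + 35*7 = -7 + 245 = 238)
D(R) = R*(238 + R) (D(R) = R*(R + 238) = R*(238 + R))
C(c, T) = 6 + c² (C(c, T) = 6 + c*c = 6 + c²)
(D(-92) + 41230)/(C(148, 105) - 26150) = (-92*(238 - 92) + 41230)/((6 + 148²) - 26150) = (-92*146 + 41230)/((6 + 21904) - 26150) = (-13432 + 41230)/(21910 - 26150) = 27798/(-4240) = 27798*(-1/4240) = -13899/2120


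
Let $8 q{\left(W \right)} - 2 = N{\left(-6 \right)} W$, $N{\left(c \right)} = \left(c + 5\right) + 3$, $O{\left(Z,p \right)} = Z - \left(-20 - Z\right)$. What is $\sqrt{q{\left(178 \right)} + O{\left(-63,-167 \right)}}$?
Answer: $\frac{7 i \sqrt{5}}{2} \approx 7.8262 i$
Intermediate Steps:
$O{\left(Z,p \right)} = 20 + 2 Z$ ($O{\left(Z,p \right)} = Z + \left(20 + Z\right) = 20 + 2 Z$)
$N{\left(c \right)} = 8 + c$ ($N{\left(c \right)} = \left(5 + c\right) + 3 = 8 + c$)
$q{\left(W \right)} = \frac{1}{4} + \frac{W}{4}$ ($q{\left(W \right)} = \frac{1}{4} + \frac{\left(8 - 6\right) W}{8} = \frac{1}{4} + \frac{2 W}{8} = \frac{1}{4} + \frac{W}{4}$)
$\sqrt{q{\left(178 \right)} + O{\left(-63,-167 \right)}} = \sqrt{\left(\frac{1}{4} + \frac{1}{4} \cdot 178\right) + \left(20 + 2 \left(-63\right)\right)} = \sqrt{\left(\frac{1}{4} + \frac{89}{2}\right) + \left(20 - 126\right)} = \sqrt{\frac{179}{4} - 106} = \sqrt{- \frac{245}{4}} = \frac{7 i \sqrt{5}}{2}$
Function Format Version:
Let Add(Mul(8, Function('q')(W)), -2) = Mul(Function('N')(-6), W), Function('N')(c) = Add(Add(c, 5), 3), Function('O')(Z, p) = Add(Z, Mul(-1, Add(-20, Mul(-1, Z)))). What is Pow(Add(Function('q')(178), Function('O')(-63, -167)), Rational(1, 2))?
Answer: Mul(Rational(7, 2), I, Pow(5, Rational(1, 2))) ≈ Mul(7.8262, I)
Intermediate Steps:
Function('O')(Z, p) = Add(20, Mul(2, Z)) (Function('O')(Z, p) = Add(Z, Add(20, Z)) = Add(20, Mul(2, Z)))
Function('N')(c) = Add(8, c) (Function('N')(c) = Add(Add(5, c), 3) = Add(8, c))
Function('q')(W) = Add(Rational(1, 4), Mul(Rational(1, 4), W)) (Function('q')(W) = Add(Rational(1, 4), Mul(Rational(1, 8), Mul(Add(8, -6), W))) = Add(Rational(1, 4), Mul(Rational(1, 8), Mul(2, W))) = Add(Rational(1, 4), Mul(Rational(1, 4), W)))
Pow(Add(Function('q')(178), Function('O')(-63, -167)), Rational(1, 2)) = Pow(Add(Add(Rational(1, 4), Mul(Rational(1, 4), 178)), Add(20, Mul(2, -63))), Rational(1, 2)) = Pow(Add(Add(Rational(1, 4), Rational(89, 2)), Add(20, -126)), Rational(1, 2)) = Pow(Add(Rational(179, 4), -106), Rational(1, 2)) = Pow(Rational(-245, 4), Rational(1, 2)) = Mul(Rational(7, 2), I, Pow(5, Rational(1, 2)))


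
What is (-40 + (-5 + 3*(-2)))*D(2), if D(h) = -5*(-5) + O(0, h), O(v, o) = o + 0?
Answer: -1377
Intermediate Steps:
O(v, o) = o
D(h) = 25 + h (D(h) = -5*(-5) + h = 25 + h)
(-40 + (-5 + 3*(-2)))*D(2) = (-40 + (-5 + 3*(-2)))*(25 + 2) = (-40 + (-5 - 6))*27 = (-40 - 11)*27 = -51*27 = -1377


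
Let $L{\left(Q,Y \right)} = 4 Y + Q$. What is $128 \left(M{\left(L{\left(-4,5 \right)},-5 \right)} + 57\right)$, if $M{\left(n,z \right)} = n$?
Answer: $9344$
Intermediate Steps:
$L{\left(Q,Y \right)} = Q + 4 Y$
$128 \left(M{\left(L{\left(-4,5 \right)},-5 \right)} + 57\right) = 128 \left(\left(-4 + 4 \cdot 5\right) + 57\right) = 128 \left(\left(-4 + 20\right) + 57\right) = 128 \left(16 + 57\right) = 128 \cdot 73 = 9344$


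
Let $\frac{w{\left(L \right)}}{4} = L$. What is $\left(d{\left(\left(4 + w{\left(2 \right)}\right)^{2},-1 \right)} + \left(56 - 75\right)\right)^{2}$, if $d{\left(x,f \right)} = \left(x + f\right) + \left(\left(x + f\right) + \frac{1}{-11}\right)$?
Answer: $\frac{8620096}{121} \approx 71241.0$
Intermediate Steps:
$w{\left(L \right)} = 4 L$
$d{\left(x,f \right)} = - \frac{1}{11} + 2 f + 2 x$ ($d{\left(x,f \right)} = \left(f + x\right) - \left(\frac{1}{11} - f - x\right) = \left(f + x\right) + \left(- \frac{1}{11} + f + x\right) = - \frac{1}{11} + 2 f + 2 x$)
$\left(d{\left(\left(4 + w{\left(2 \right)}\right)^{2},-1 \right)} + \left(56 - 75\right)\right)^{2} = \left(\left(- \frac{1}{11} + 2 \left(-1\right) + 2 \left(4 + 4 \cdot 2\right)^{2}\right) + \left(56 - 75\right)\right)^{2} = \left(\left(- \frac{1}{11} - 2 + 2 \left(4 + 8\right)^{2}\right) - 19\right)^{2} = \left(\left(- \frac{1}{11} - 2 + 2 \cdot 12^{2}\right) - 19\right)^{2} = \left(\left(- \frac{1}{11} - 2 + 2 \cdot 144\right) - 19\right)^{2} = \left(\left(- \frac{1}{11} - 2 + 288\right) - 19\right)^{2} = \left(\frac{3145}{11} - 19\right)^{2} = \left(\frac{2936}{11}\right)^{2} = \frac{8620096}{121}$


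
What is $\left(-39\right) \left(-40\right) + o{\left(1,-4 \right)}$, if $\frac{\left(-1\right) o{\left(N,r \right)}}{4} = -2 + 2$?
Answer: $1560$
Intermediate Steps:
$o{\left(N,r \right)} = 0$ ($o{\left(N,r \right)} = - 4 \left(-2 + 2\right) = \left(-4\right) 0 = 0$)
$\left(-39\right) \left(-40\right) + o{\left(1,-4 \right)} = \left(-39\right) \left(-40\right) + 0 = 1560 + 0 = 1560$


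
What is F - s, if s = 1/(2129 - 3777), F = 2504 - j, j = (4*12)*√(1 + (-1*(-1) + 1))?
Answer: 4126593/1648 - 48*√3 ≈ 2420.9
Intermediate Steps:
j = 48*√3 (j = 48*√(1 + (1 + 1)) = 48*√(1 + 2) = 48*√3 ≈ 83.138)
F = 2504 - 48*√3 ≈ 2420.9
s = -1/1648 (s = 1/(-1648) = -1/1648 ≈ -0.00060680)
F - s = (2504 - 48*√3) - 1*(-1/1648) = (2504 - 48*√3) + 1/1648 = 4126593/1648 - 48*√3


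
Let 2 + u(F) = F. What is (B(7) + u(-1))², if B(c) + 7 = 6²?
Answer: 676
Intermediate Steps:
B(c) = 29 (B(c) = -7 + 6² = -7 + 36 = 29)
u(F) = -2 + F
(B(7) + u(-1))² = (29 + (-2 - 1))² = (29 - 3)² = 26² = 676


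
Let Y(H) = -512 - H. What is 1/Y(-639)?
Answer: 1/127 ≈ 0.0078740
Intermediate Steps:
1/Y(-639) = 1/(-512 - 1*(-639)) = 1/(-512 + 639) = 1/127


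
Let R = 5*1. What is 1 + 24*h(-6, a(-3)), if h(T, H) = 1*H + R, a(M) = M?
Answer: 49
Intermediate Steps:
R = 5
h(T, H) = 5 + H (h(T, H) = 1*H + 5 = H + 5 = 5 + H)
1 + 24*h(-6, a(-3)) = 1 + 24*(5 - 3) = 1 + 24*2 = 1 + 48 = 49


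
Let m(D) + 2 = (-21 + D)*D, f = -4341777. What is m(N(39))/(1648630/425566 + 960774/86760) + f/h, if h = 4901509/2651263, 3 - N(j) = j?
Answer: -12912087499428638477277/5498336330757943 ≈ -2.3484e+6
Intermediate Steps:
N(j) = 3 - j
h = 4901509/2651263 (h = 4901509*(1/2651263) = 4901509/2651263 ≈ 1.8487)
m(D) = -2 + D*(-21 + D) (m(D) = -2 + (-21 + D)*D = -2 + D*(-21 + D))
m(N(39))/(1648630/425566 + 960774/86760) + f/h = (-2 + (3 - 1*39)² - 21*(3 - 1*39))/(1648630/425566 + 960774/86760) - 4341777/4901509/2651263 = (-2 + (3 - 39)² - 21*(3 - 39))/(1648630*(1/425566) + 960774*(1/86760)) - 4341777*2651263/4901509 = (-2 + (-36)² - 21*(-36))/(824315/212783 + 160129/14460) - 280760797911/119549 = (-2 + 1296 + 756)/(45992323907/3076842180) - 280760797911/119549 = 2050*(3076842180/45992323907) - 280760797911/119549 = 6307526469000/45992323907 - 280760797911/119549 = -12912087499428638477277/5498336330757943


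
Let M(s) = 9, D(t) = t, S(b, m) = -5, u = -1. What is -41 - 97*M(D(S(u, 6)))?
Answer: -914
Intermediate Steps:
-41 - 97*M(D(S(u, 6))) = -41 - 97*9 = -41 - 873 = -914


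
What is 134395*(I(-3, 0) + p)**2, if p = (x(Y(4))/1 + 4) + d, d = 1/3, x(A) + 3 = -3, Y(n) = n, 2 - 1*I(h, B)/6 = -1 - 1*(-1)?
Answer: 129153595/9 ≈ 1.4350e+7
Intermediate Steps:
I(h, B) = 12 (I(h, B) = 12 - 6*(-1 - 1*(-1)) = 12 - 6*(-1 + 1) = 12 - 6*0 = 12 + 0 = 12)
x(A) = -6 (x(A) = -3 - 3 = -6)
d = 1/3 (d = 1*(1/3) = 1/3 ≈ 0.33333)
p = -5/3 (p = (-6/1 + 4) + 1/3 = (-6*1 + 4) + 1/3 = (-6 + 4) + 1/3 = -2 + 1/3 = -5/3 ≈ -1.6667)
134395*(I(-3, 0) + p)**2 = 134395*(12 - 5/3)**2 = 134395*(31/3)**2 = 134395*(961/9) = 129153595/9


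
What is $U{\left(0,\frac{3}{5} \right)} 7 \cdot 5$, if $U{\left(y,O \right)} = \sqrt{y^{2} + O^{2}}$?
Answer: $21$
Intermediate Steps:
$U{\left(y,O \right)} = \sqrt{O^{2} + y^{2}}$
$U{\left(0,\frac{3}{5} \right)} 7 \cdot 5 = \sqrt{\left(\frac{3}{5}\right)^{2} + 0^{2}} \cdot 7 \cdot 5 = \sqrt{\left(3 \cdot \frac{1}{5}\right)^{2} + 0} \cdot 7 \cdot 5 = \sqrt{\left(\frac{3}{5}\right)^{2} + 0} \cdot 7 \cdot 5 = \sqrt{\frac{9}{25} + 0} \cdot 7 \cdot 5 = \sqrt{\frac{9}{25}} \cdot 7 \cdot 5 = \frac{3}{5} \cdot 7 \cdot 5 = \frac{21}{5} \cdot 5 = 21$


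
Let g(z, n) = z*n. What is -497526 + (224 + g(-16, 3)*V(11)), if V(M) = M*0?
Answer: -497302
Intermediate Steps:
V(M) = 0
g(z, n) = n*z
-497526 + (224 + g(-16, 3)*V(11)) = -497526 + (224 + (3*(-16))*0) = -497526 + (224 - 48*0) = -497526 + (224 + 0) = -497526 + 224 = -497302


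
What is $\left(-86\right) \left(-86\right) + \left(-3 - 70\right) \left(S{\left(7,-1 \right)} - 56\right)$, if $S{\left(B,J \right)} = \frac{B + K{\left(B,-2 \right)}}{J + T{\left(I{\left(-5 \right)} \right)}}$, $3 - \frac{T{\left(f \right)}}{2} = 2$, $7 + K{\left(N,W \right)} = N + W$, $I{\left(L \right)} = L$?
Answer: $11119$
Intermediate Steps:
$K{\left(N,W \right)} = -7 + N + W$ ($K{\left(N,W \right)} = -7 + \left(N + W\right) = -7 + N + W$)
$T{\left(f \right)} = 2$ ($T{\left(f \right)} = 6 - 4 = 2$)
$S{\left(B,J \right)} = \frac{-9 + 2 B}{2 + J}$ ($S{\left(B,J \right)} = \frac{B - \left(9 - B\right)}{J + 2} = \frac{B + \left(-9 + B\right)}{2 + J} = \frac{-9 + 2 B}{2 + J}$)
$\left(-86\right) \left(-86\right) + \left(-3 - 70\right) \left(S{\left(7,-1 \right)} - 56\right) = \left(-86\right) \left(-86\right) + \left(-3 - 70\right) \left(\frac{-9 + 2 \cdot 7}{2 - 1} - 56\right) = 7396 - 73 \left(\frac{-9 + 14}{1} - 56\right) = 7396 - 73 \left(1 \cdot 5 - 56\right) = 7396 - 73 \left(5 - 56\right) = 7396 - -3723 = 7396 + 3723 = 11119$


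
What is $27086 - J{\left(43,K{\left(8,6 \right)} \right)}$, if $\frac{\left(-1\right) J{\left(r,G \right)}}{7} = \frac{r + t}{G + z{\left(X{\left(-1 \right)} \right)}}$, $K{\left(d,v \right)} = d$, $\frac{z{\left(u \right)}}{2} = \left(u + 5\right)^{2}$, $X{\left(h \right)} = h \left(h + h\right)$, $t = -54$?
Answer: $\frac{2871039}{106} \approx 27085.0$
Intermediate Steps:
$X{\left(h \right)} = 2 h^{2}$ ($X{\left(h \right)} = h 2 h = 2 h^{2}$)
$z{\left(u \right)} = 2 \left(5 + u\right)^{2}$ ($z{\left(u \right)} = 2 \left(u + 5\right)^{2} = 2 \left(5 + u\right)^{2}$)
$J{\left(r,G \right)} = - \frac{7 \left(-54 + r\right)}{98 + G}$ ($J{\left(r,G \right)} = - 7 \frac{r - 54}{G + 2 \left(5 + 2 \left(-1\right)^{2}\right)^{2}} = - 7 \frac{-54 + r}{G + 2 \left(5 + 2 \cdot 1\right)^{2}} = - 7 \frac{-54 + r}{G + 2 \left(5 + 2\right)^{2}} = - 7 \frac{-54 + r}{G + 2 \cdot 7^{2}} = - 7 \frac{-54 + r}{G + 2 \cdot 49} = - 7 \frac{-54 + r}{G + 98} = - 7 \frac{-54 + r}{98 + G} = - \frac{7 \left(-54 + r\right)}{98 + G}$)
$27086 - J{\left(43,K{\left(8,6 \right)} \right)} = 27086 - \frac{7 \left(54 - 43\right)}{98 + 8} = 27086 - \frac{7 \left(54 - 43\right)}{106} = 27086 - 7 \cdot \frac{1}{106} \cdot 11 = 27086 - \frac{77}{106} = \frac{2871039}{106}$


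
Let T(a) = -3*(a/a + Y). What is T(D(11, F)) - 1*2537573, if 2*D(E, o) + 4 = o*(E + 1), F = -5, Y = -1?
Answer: -2537573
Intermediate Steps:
D(E, o) = -2 + o*(1 + E)/2 (D(E, o) = -2 + (o*(E + 1))/2 = -2 + (o*(1 + E))/2 = -2 + o*(1 + E)/2)
T(a) = 0 (T(a) = -3*(a/a - 1) = -3*(1 - 1) = -3*0 = 0)
T(D(11, F)) - 1*2537573 = 0 - 1*2537573 = 0 - 2537573 = -2537573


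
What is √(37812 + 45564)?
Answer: 12*√579 ≈ 288.75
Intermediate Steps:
√(37812 + 45564) = √83376 = 12*√579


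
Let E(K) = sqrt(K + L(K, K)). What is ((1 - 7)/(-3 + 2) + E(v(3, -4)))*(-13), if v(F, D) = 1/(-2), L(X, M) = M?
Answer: -78 - 13*I ≈ -78.0 - 13.0*I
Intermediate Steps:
v(F, D) = -1/2
E(K) = sqrt(2)*sqrt(K) (E(K) = sqrt(K + K) = sqrt(2*K) = sqrt(2)*sqrt(K))
((1 - 7)/(-3 + 2) + E(v(3, -4)))*(-13) = ((1 - 7)/(-3 + 2) + sqrt(2)*sqrt(-1/2))*(-13) = (-6/(-1) + sqrt(2)*(I*sqrt(2)/2))*(-13) = (-6*(-1) + I)*(-13) = (6 + I)*(-13) = -78 - 13*I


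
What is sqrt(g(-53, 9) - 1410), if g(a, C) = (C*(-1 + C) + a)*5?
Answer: I*sqrt(1315) ≈ 36.263*I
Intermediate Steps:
g(a, C) = 5*a + 5*C*(-1 + C) (g(a, C) = (a + C*(-1 + C))*5 = 5*a + 5*C*(-1 + C))
sqrt(g(-53, 9) - 1410) = sqrt((-5*9 + 5*(-53) + 5*9**2) - 1410) = sqrt((-45 - 265 + 5*81) - 1410) = sqrt((-45 - 265 + 405) - 1410) = sqrt(95 - 1410) = sqrt(-1315) = I*sqrt(1315)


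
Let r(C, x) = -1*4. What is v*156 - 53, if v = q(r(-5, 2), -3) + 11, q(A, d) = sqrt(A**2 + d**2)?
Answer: 2443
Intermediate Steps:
r(C, x) = -4
v = 16 (v = sqrt((-4)**2 + (-3)**2) + 11 = sqrt(16 + 9) + 11 = sqrt(25) + 11 = 5 + 11 = 16)
v*156 - 53 = 16*156 - 53 = 2496 - 53 = 2443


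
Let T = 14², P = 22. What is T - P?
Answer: 174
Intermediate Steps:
T = 196
T - P = 196 - 1*22 = 196 - 22 = 174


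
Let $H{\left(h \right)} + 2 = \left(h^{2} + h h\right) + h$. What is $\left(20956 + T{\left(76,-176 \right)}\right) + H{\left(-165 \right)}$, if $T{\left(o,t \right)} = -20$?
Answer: $75219$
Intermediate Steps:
$H{\left(h \right)} = -2 + h + 2 h^{2}$ ($H{\left(h \right)} = -2 + \left(\left(h^{2} + h h\right) + h\right) = -2 + \left(\left(h^{2} + h^{2}\right) + h\right) = -2 + \left(2 h^{2} + h\right) = -2 + \left(h + 2 h^{2}\right) = -2 + h + 2 h^{2}$)
$\left(20956 + T{\left(76,-176 \right)}\right) + H{\left(-165 \right)} = \left(20956 - 20\right) - \left(167 - 54450\right) = 20936 - -54283 = 20936 + 54283 = 75219$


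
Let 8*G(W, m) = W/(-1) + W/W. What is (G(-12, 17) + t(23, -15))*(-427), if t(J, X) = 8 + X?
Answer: 18361/8 ≈ 2295.1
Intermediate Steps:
G(W, m) = ⅛ - W/8 (G(W, m) = (W/(-1) + W/W)/8 = (W*(-1) + 1)/8 = (-W + 1)/8 = (1 - W)/8 = ⅛ - W/8)
(G(-12, 17) + t(23, -15))*(-427) = ((⅛ - ⅛*(-12)) + (8 - 15))*(-427) = ((⅛ + 3/2) - 7)*(-427) = (13/8 - 7)*(-427) = -43/8*(-427) = 18361/8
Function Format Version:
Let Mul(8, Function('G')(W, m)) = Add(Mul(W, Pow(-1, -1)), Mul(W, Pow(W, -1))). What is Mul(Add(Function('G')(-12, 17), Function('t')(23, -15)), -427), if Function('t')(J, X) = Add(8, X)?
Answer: Rational(18361, 8) ≈ 2295.1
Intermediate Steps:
Function('G')(W, m) = Add(Rational(1, 8), Mul(Rational(-1, 8), W)) (Function('G')(W, m) = Mul(Rational(1, 8), Add(Mul(W, Pow(-1, -1)), Mul(W, Pow(W, -1)))) = Mul(Rational(1, 8), Add(Mul(W, -1), 1)) = Mul(Rational(1, 8), Add(Mul(-1, W), 1)) = Mul(Rational(1, 8), Add(1, Mul(-1, W))) = Add(Rational(1, 8), Mul(Rational(-1, 8), W)))
Mul(Add(Function('G')(-12, 17), Function('t')(23, -15)), -427) = Mul(Add(Add(Rational(1, 8), Mul(Rational(-1, 8), -12)), Add(8, -15)), -427) = Mul(Add(Add(Rational(1, 8), Rational(3, 2)), -7), -427) = Mul(Add(Rational(13, 8), -7), -427) = Mul(Rational(-43, 8), -427) = Rational(18361, 8)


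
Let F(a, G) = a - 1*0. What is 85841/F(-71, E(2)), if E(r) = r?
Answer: -85841/71 ≈ -1209.0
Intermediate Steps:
F(a, G) = a (F(a, G) = a + 0 = a)
85841/F(-71, E(2)) = 85841/(-71) = 85841*(-1/71) = -85841/71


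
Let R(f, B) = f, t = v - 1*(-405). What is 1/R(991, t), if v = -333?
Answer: 1/991 ≈ 0.0010091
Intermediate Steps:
t = 72 (t = -333 - 1*(-405) = -333 + 405 = 72)
1/R(991, t) = 1/991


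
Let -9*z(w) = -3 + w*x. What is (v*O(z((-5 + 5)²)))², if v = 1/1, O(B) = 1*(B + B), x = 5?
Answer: 4/9 ≈ 0.44444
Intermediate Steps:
z(w) = ⅓ - 5*w/9 (z(w) = -(-3 + w*5)/9 = -(-3 + 5*w)/9 = ⅓ - 5*w/9)
O(B) = 2*B (O(B) = 1*(2*B) = 2*B)
v = 1
(v*O(z((-5 + 5)²)))² = (1*(2*(⅓ - 5*(-5 + 5)²/9)))² = (1*(2*(⅓ - 5/9*0²)))² = (1*(2*(⅓ - 5/9*0)))² = (1*(2*(⅓ + 0)))² = (1*(2*(⅓)))² = (1*(⅔))² = (⅔)² = 4/9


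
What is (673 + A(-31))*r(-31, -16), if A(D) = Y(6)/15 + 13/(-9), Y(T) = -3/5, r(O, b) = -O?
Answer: 4683821/225 ≈ 20817.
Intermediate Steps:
Y(T) = -3/5 (Y(T) = -3*1/5 = -3/5)
A(D) = -334/225 (A(D) = -3/5/15 + 13/(-9) = -3/5*1/15 + 13*(-1/9) = -1/25 - 13/9 = -334/225)
(673 + A(-31))*r(-31, -16) = (673 - 334/225)*(-1*(-31)) = (151091/225)*31 = 4683821/225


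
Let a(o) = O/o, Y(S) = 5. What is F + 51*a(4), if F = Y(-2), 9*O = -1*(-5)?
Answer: 145/12 ≈ 12.083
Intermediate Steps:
O = 5/9 (O = (-1*(-5))/9 = (⅑)*5 = 5/9 ≈ 0.55556)
F = 5
a(o) = 5/(9*o)
F + 51*a(4) = 5 + 51*((5/9)/4) = 5 + 51*((5/9)*(¼)) = 5 + 51*(5/36) = 5 + 85/12 = 145/12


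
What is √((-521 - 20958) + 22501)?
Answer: √1022 ≈ 31.969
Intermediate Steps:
√((-521 - 20958) + 22501) = √(-21479 + 22501) = √1022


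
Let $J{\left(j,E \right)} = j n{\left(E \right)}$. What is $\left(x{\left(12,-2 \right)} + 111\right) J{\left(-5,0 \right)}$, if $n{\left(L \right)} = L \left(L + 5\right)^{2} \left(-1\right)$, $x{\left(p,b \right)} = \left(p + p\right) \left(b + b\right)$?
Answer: $0$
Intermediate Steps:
$x{\left(p,b \right)} = 4 b p$ ($x{\left(p,b \right)} = 2 p 2 b = 4 b p$)
$n{\left(L \right)} = - L \left(5 + L\right)^{2}$ ($n{\left(L \right)} = L \left(5 + L\right)^{2} \left(-1\right) = - L \left(5 + L\right)^{2}$)
$J{\left(j,E \right)} = - E j \left(5 + E\right)^{2}$ ($J{\left(j,E \right)} = j \left(- E \left(5 + E\right)^{2}\right) = - E j \left(5 + E\right)^{2}$)
$\left(x{\left(12,-2 \right)} + 111\right) J{\left(-5,0 \right)} = \left(4 \left(-2\right) 12 + 111\right) \left(\left(-1\right) 0 \left(-5\right) \left(5 + 0\right)^{2}\right) = \left(-96 + 111\right) \left(\left(-1\right) 0 \left(-5\right) 5^{2}\right) = 15 \left(\left(-1\right) 0 \left(-5\right) 25\right) = 15 \cdot 0 = 0$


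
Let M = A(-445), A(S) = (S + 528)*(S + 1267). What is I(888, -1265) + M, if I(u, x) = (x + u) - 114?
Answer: 67735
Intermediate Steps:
A(S) = (528 + S)*(1267 + S)
I(u, x) = -114 + u + x (I(u, x) = (u + x) - 114 = -114 + u + x)
M = 68226 (M = 668976 + (-445)² + 1795*(-445) = 668976 + 198025 - 798775 = 68226)
I(888, -1265) + M = (-114 + 888 - 1265) + 68226 = -491 + 68226 = 67735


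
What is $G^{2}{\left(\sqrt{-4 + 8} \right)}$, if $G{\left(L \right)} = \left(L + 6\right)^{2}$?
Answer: $4096$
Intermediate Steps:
$G{\left(L \right)} = \left(6 + L\right)^{2}$
$G^{2}{\left(\sqrt{-4 + 8} \right)} = \left(\left(6 + \sqrt{-4 + 8}\right)^{2}\right)^{2} = \left(\left(6 + \sqrt{4}\right)^{2}\right)^{2} = \left(\left(6 + 2\right)^{2}\right)^{2} = \left(8^{2}\right)^{2} = 64^{2} = 4096$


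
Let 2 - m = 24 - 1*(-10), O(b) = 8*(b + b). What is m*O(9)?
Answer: -4608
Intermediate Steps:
O(b) = 16*b (O(b) = 8*(2*b) = 16*b)
m = -32 (m = 2 - (24 - 1*(-10)) = 2 - (24 + 10) = 2 - 1*34 = 2 - 34 = -32)
m*O(9) = -512*9 = -32*144 = -4608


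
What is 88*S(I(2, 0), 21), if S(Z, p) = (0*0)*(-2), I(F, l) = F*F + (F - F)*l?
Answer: 0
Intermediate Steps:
I(F, l) = F² (I(F, l) = F² + 0*l = F² + 0 = F²)
S(Z, p) = 0 (S(Z, p) = 0*(-2) = 0)
88*S(I(2, 0), 21) = 88*0 = 0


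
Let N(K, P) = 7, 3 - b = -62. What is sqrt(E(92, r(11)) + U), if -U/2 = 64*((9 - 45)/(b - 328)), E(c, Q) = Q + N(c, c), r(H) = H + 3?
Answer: sqrt(240645)/263 ≈ 1.8652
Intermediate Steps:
b = 65 (b = 3 - 1*(-62) = 3 + 62 = 65)
r(H) = 3 + H
E(c, Q) = 7 + Q (E(c, Q) = Q + 7 = 7 + Q)
U = -4608/263 (U = -128*(9 - 45)/(65 - 328) = -128*(-36/(-263)) = -128*(-36*(-1/263)) = -128*36/263 = -2*2304/263 = -4608/263 ≈ -17.521)
sqrt(E(92, r(11)) + U) = sqrt((7 + (3 + 11)) - 4608/263) = sqrt((7 + 14) - 4608/263) = sqrt(21 - 4608/263) = sqrt(915/263) = sqrt(240645)/263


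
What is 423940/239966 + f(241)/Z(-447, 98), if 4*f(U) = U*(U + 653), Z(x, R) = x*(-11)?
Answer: 33579243/2639626 ≈ 12.721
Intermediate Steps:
Z(x, R) = -11*x
f(U) = U*(653 + U)/4 (f(U) = (U*(U + 653))/4 = (U*(653 + U))/4 = U*(653 + U)/4)
423940/239966 + f(241)/Z(-447, 98) = 423940/239966 + ((¼)*241*(653 + 241))/((-11*(-447))) = 423940*(1/239966) + ((¼)*241*894)/4917 = 211970/119983 + (107727/2)*(1/4917) = 211970/119983 + 241/22 = 33579243/2639626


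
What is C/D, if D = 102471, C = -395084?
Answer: -395084/102471 ≈ -3.8556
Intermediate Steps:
C/D = -395084/102471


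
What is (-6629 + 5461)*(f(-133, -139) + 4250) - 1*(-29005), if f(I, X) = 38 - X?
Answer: -5141731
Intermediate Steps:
(-6629 + 5461)*(f(-133, -139) + 4250) - 1*(-29005) = (-6629 + 5461)*((38 - 1*(-139)) + 4250) - 1*(-29005) = -1168*((38 + 139) + 4250) + 29005 = -1168*(177 + 4250) + 29005 = -1168*4427 + 29005 = -5170736 + 29005 = -5141731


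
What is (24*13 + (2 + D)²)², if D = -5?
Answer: 103041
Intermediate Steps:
(24*13 + (2 + D)²)² = (24*13 + (2 - 5)²)² = (312 + (-3)²)² = (312 + 9)² = 321² = 103041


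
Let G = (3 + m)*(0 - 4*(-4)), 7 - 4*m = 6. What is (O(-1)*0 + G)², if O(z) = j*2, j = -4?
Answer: 2704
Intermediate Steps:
m = ¼ (m = 7/4 - ¼*6 = 7/4 - 3/2 = ¼ ≈ 0.25000)
O(z) = -8 (O(z) = -4*2 = -8)
G = 52 (G = (3 + ¼)*(0 - 4*(-4)) = 13*(0 + 16)/4 = (13/4)*16 = 52)
(O(-1)*0 + G)² = (-8*0 + 52)² = (0 + 52)² = 52² = 2704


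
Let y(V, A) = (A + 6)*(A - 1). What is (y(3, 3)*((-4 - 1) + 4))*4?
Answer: -72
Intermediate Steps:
y(V, A) = (-1 + A)*(6 + A) (y(V, A) = (6 + A)*(-1 + A) = (-1 + A)*(6 + A))
(y(3, 3)*((-4 - 1) + 4))*4 = ((-6 + 3² + 5*3)*((-4 - 1) + 4))*4 = ((-6 + 9 + 15)*(-5 + 4))*4 = (18*(-1))*4 = -18*4 = -72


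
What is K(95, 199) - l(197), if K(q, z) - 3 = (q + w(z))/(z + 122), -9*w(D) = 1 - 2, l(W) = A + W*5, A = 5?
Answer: -26641/27 ≈ -986.70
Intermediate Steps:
l(W) = 5 + 5*W (l(W) = 5 + W*5 = 5 + 5*W)
w(D) = ⅑ (w(D) = -(1 - 2)/9 = -⅑*(-1) = ⅑)
K(q, z) = 3 + (⅑ + q)/(122 + z) (K(q, z) = 3 + (q + ⅑)/(z + 122) = 3 + (⅑ + q)/(122 + z))
K(95, 199) - l(197) = (3295/9 + 95 + 3*199)/(122 + 199) - (5 + 5*197) = (3295/9 + 95 + 597)/321 - (5 + 985) = (1/321)*(9523/9) - 1*990 = 89/27 - 990 = -26641/27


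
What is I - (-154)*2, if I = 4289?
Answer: 4597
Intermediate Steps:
I - (-154)*2 = 4289 - (-154)*2 = 4289 - 1*(-308) = 4289 + 308 = 4597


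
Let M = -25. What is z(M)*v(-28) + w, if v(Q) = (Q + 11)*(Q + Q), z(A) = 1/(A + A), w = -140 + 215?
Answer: 1399/25 ≈ 55.960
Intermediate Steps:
w = 75
z(A) = 1/(2*A)
v(Q) = 2*Q*(11 + Q) (v(Q) = (11 + Q)*(2*Q) = 2*Q*(11 + Q))
z(M)*v(-28) + w = ((½)/(-25))*(2*(-28)*(11 - 28)) + 75 = ((½)*(-1/25))*(2*(-28)*(-17)) + 75 = -1/50*952 + 75 = -476/25 + 75 = 1399/25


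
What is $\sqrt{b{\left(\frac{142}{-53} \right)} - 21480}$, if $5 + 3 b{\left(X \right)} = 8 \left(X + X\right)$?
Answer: $\frac{i \sqrt{543439263}}{159} \approx 146.61 i$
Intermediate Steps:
$b{\left(X \right)} = - \frac{5}{3} + \frac{16 X}{3}$ ($b{\left(X \right)} = - \frac{5}{3} + \frac{8 \left(X + X\right)}{3} = - \frac{5}{3} + \frac{8 \cdot 2 X}{3} = - \frac{5}{3} + \frac{16 X}{3}$)
$\sqrt{b{\left(\frac{142}{-53} \right)} - 21480} = \sqrt{\left(- \frac{5}{3} + \frac{16 \frac{142}{-53}}{3}\right) - 21480} = \sqrt{\left(- \frac{5}{3} + \frac{16 \cdot 142 \left(- \frac{1}{53}\right)}{3}\right) - 21480} = \sqrt{\left(- \frac{5}{3} + \frac{16}{3} \left(- \frac{142}{53}\right)\right) - 21480} = \sqrt{\left(- \frac{5}{3} - \frac{2272}{159}\right) - 21480} = \sqrt{- \frac{2537}{159} - 21480} = \sqrt{- \frac{3417857}{159}} = \frac{i \sqrt{543439263}}{159}$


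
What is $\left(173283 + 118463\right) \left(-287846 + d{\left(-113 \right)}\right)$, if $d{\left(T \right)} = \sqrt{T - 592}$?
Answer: $-83977919116 + 291746 i \sqrt{705} \approx -8.3978 \cdot 10^{10} + 7.7464 \cdot 10^{6} i$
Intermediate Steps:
$d{\left(T \right)} = \sqrt{-592 + T}$
$\left(173283 + 118463\right) \left(-287846 + d{\left(-113 \right)}\right) = \left(173283 + 118463\right) \left(-287846 + \sqrt{-592 - 113}\right) = 291746 \left(-287846 + \sqrt{-705}\right) = 291746 \left(-287846 + i \sqrt{705}\right) = -83977919116 + 291746 i \sqrt{705}$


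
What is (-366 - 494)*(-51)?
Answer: 43860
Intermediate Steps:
(-366 - 494)*(-51) = -860*(-51) = 43860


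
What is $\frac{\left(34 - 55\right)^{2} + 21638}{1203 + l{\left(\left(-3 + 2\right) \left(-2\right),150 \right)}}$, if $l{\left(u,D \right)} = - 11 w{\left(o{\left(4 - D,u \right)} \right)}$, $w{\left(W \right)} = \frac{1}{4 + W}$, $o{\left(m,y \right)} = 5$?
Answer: $\frac{198711}{10816} \approx 18.372$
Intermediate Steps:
$l{\left(u,D \right)} = - \frac{11}{9}$ ($l{\left(u,D \right)} = - \frac{11}{4 + 5} = - \frac{11}{9}$)
$\frac{\left(34 - 55\right)^{2} + 21638}{1203 + l{\left(\left(-3 + 2\right) \left(-2\right),150 \right)}} = \frac{\left(34 - 55\right)^{2} + 21638}{1203 - \frac{11}{9}} = \frac{\left(-21\right)^{2} + 21638}{\frac{10816}{9}} = \left(441 + 21638\right) \frac{9}{10816} = 22079 \cdot \frac{9}{10816} = \frac{198711}{10816}$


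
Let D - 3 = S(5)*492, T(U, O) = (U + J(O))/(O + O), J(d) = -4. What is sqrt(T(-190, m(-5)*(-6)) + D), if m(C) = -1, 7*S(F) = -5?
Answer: I*sqrt(643146)/42 ≈ 19.094*I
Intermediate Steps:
S(F) = -5/7 (S(F) = (1/7)*(-5) = -5/7)
T(U, O) = (-4 + U)/(2*O) (T(U, O) = (U - 4)/(O + O) = (-4 + U)/((2*O)) = (-4 + U)*(1/(2*O)) = (-4 + U)/(2*O))
D = -2439/7 (D = 3 - 5/7*492 = 3 - 2460/7 = -2439/7 ≈ -348.43)
sqrt(T(-190, m(-5)*(-6)) + D) = sqrt((-4 - 190)/(2*((-1*(-6)))) - 2439/7) = sqrt((1/2)*(-194)/6 - 2439/7) = sqrt((1/2)*(1/6)*(-194) - 2439/7) = sqrt(-97/6 - 2439/7) = sqrt(-15313/42) = I*sqrt(643146)/42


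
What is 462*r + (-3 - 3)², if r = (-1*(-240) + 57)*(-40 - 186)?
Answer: -31010328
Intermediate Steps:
r = -67122 (r = (240 + 57)*(-226) = 297*(-226) = -67122)
462*r + (-3 - 3)² = 462*(-67122) + (-3 - 3)² = -31010364 + (-6)² = -31010364 + 36 = -31010328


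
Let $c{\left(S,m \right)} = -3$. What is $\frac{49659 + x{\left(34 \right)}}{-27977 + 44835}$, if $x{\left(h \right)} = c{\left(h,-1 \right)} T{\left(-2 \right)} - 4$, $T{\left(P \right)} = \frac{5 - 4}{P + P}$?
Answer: $\frac{198623}{67432} \approx 2.9455$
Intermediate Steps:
$T{\left(P \right)} = \frac{1}{2 P}$ ($T{\left(P \right)} = 1 \frac{1}{2 P} = \frac{1}{2 P}$)
$x{\left(h \right)} = - \frac{13}{4}$ ($x{\left(h \right)} = - 3 \frac{1}{2 \left(-2\right)} - 4 = - 3 \cdot \frac{1}{2} \left(- \frac{1}{2}\right) - 4 = \left(-3\right) \left(- \frac{1}{4}\right) - 4 = \frac{3}{4} - 4 = - \frac{13}{4}$)
$\frac{49659 + x{\left(34 \right)}}{-27977 + 44835} = \frac{49659 - \frac{13}{4}}{-27977 + 44835} = \frac{198623}{4 \cdot 16858} = \frac{198623}{4} \cdot \frac{1}{16858} = \frac{198623}{67432}$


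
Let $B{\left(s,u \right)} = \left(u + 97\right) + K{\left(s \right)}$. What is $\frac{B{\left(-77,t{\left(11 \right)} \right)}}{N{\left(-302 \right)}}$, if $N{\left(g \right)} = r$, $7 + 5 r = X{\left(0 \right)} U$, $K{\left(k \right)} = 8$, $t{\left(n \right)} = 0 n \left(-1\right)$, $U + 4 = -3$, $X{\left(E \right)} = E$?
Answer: $-75$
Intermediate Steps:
$U = -7$ ($U = -4 - 3 = -7$)
$t{\left(n \right)} = 0$ ($t{\left(n \right)} = 0 \left(-1\right) = 0$)
$r = - \frac{7}{5}$ ($r = - \frac{7}{5} + \frac{0 \left(-7\right)}{5} = - \frac{7}{5} + \frac{1}{5} \cdot 0 = - \frac{7}{5} + 0 = - \frac{7}{5} \approx -1.4$)
$B{\left(s,u \right)} = 105 + u$ ($B{\left(s,u \right)} = \left(u + 97\right) + 8 = \left(97 + u\right) + 8 = 105 + u$)
$N{\left(g \right)} = - \frac{7}{5}$
$\frac{B{\left(-77,t{\left(11 \right)} \right)}}{N{\left(-302 \right)}} = \frac{105 + 0}{- \frac{7}{5}} = 105 \left(- \frac{5}{7}\right) = -75$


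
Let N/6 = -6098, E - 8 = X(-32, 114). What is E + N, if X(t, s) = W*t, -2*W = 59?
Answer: -35636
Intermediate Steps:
W = -59/2 (W = -½*59 = -59/2 ≈ -29.500)
X(t, s) = -59*t/2
E = 952 (E = 8 - 59/2*(-32) = 8 + 944 = 952)
N = -36588 (N = 6*(-6098) = -36588)
E + N = 952 - 36588 = -35636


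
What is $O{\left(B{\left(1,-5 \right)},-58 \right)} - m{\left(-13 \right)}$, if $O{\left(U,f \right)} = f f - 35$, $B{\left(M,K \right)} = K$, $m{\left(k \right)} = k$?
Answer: $3342$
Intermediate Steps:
$O{\left(U,f \right)} = -35 + f^{2}$ ($O{\left(U,f \right)} = f^{2} - 35 = -35 + f^{2}$)
$O{\left(B{\left(1,-5 \right)},-58 \right)} - m{\left(-13 \right)} = \left(-35 + \left(-58\right)^{2}\right) - -13 = \left(-35 + 3364\right) + 13 = 3329 + 13 = 3342$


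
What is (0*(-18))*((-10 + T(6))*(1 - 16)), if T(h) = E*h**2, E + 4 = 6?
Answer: 0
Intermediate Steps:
E = 2 (E = -4 + 6 = 2)
T(h) = 2*h**2
(0*(-18))*((-10 + T(6))*(1 - 16)) = (0*(-18))*((-10 + 2*6**2)*(1 - 16)) = 0*((-10 + 2*36)*(-15)) = 0*((-10 + 72)*(-15)) = 0*(62*(-15)) = 0*(-930) = 0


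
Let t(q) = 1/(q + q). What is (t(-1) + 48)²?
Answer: 9025/4 ≈ 2256.3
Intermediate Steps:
t(q) = 1/(2*q)
(t(-1) + 48)² = ((½)/(-1) + 48)² = ((½)*(-1) + 48)² = (-½ + 48)² = (95/2)² = 9025/4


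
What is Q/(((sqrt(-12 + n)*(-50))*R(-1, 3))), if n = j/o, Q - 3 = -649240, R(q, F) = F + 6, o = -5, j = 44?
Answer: -649237*I*sqrt(130)/23400 ≈ -316.34*I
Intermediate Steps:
R(q, F) = 6 + F
Q = -649237 (Q = 3 - 649240 = -649237)
n = -44/5 (n = 44/(-5) = 44*(-1/5) = -44/5 ≈ -8.8000)
Q/(((sqrt(-12 + n)*(-50))*R(-1, 3))) = -649237*(-1/(50*sqrt(-12 - 44/5)*(6 + 3))) = -649237*I*sqrt(130)/23400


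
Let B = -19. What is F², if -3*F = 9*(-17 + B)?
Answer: 11664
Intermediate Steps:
F = 108 (F = -3*(-17 - 19) = -3*(-36) = -⅓*(-324) = 108)
F² = 108² = 11664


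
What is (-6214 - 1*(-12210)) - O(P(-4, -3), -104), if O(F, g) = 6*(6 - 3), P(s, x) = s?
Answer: 5978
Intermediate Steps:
O(F, g) = 18 (O(F, g) = 6*3 = 18)
(-6214 - 1*(-12210)) - O(P(-4, -3), -104) = (-6214 - 1*(-12210)) - 1*18 = (-6214 + 12210) - 18 = 5996 - 18 = 5978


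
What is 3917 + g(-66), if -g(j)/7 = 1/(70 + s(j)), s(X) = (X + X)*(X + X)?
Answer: 68523991/17494 ≈ 3917.0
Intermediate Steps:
s(X) = 4*X**2 (s(X) = (2*X)*(2*X) = 4*X**2)
g(j) = -7/(70 + 4*j**2)
3917 + g(-66) = 3917 - 7/(70 + 4*(-66)**2) = 3917 - 7/(70 + 4*4356) = 3917 - 7/(70 + 17424) = 3917 - 7/17494 = 68523991/17494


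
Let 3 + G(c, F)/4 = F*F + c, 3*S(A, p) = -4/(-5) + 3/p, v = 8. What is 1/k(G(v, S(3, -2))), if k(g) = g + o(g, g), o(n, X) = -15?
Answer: 225/1174 ≈ 0.19165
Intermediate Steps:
S(A, p) = 4/15 + 1/p (S(A, p) = (-4/(-5) + 3/p)/3 = (-4*(-1/5) + 3/p)/3 = (4/5 + 3/p)/3 = 4/15 + 1/p)
G(c, F) = -12 + 4*c + 4*F**2 (G(c, F) = -12 + 4*(F*F + c) = -12 + 4*(F**2 + c) = -12 + 4*(c + F**2) = -12 + (4*c + 4*F**2) = -12 + 4*c + 4*F**2)
k(g) = -15 + g (k(g) = g - 15 = -15 + g)
1/k(G(v, S(3, -2))) = 1/(-15 + (-12 + 4*8 + 4*(4/15 + 1/(-2))**2)) = 1/(-15 + (-12 + 32 + 4*(4/15 - 1/2)**2)) = 1/(-15 + (-12 + 32 + 4*(-7/30)**2)) = 1/(-15 + (-12 + 32 + 4*(49/900))) = 1/(-15 + (-12 + 32 + 49/225)) = 1/(-15 + 4549/225) = 1/(1174/225) = 225/1174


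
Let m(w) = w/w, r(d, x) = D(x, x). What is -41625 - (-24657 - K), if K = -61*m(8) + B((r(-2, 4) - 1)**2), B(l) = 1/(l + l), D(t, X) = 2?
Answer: -34057/2 ≈ -17029.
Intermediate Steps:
r(d, x) = 2
m(w) = 1
B(l) = 1/(2*l)
K = -121/2 (K = -61*1 + 1/(2*((2 - 1)**2)) = -61 + 1/(2*(1**2)) = -61 + (1/2)/1 = -61 + (1/2)*1 = -61 + 1/2 = -121/2 ≈ -60.500)
-41625 - (-24657 - K) = -41625 - (-24657 - 1*(-121/2)) = -41625 - (-24657 + 121/2) = -41625 - 1*(-49193/2) = -41625 + 49193/2 = -34057/2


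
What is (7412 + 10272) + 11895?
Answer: 29579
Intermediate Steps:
(7412 + 10272) + 11895 = 17684 + 11895 = 29579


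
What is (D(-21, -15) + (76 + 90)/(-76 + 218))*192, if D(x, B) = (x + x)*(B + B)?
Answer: 17192256/71 ≈ 2.4214e+5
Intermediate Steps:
D(x, B) = 4*B*x (D(x, B) = (2*x)*(2*B) = 4*B*x)
(D(-21, -15) + (76 + 90)/(-76 + 218))*192 = (4*(-15)*(-21) + (76 + 90)/(-76 + 218))*192 = (1260 + 166/142)*192 = (1260 + 166*(1/142))*192 = (1260 + 83/71)*192 = (89543/71)*192 = 17192256/71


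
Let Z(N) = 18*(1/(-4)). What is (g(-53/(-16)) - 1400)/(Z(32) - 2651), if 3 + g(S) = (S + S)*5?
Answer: 10959/21244 ≈ 0.51586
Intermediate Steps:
g(S) = -3 + 10*S (g(S) = -3 + (S + S)*5 = -3 + (2*S)*5 = -3 + 10*S)
Z(N) = -9/2 (Z(N) = 18*(1*(-1/4)) = 18*(-1/4) = -9/2)
(g(-53/(-16)) - 1400)/(Z(32) - 2651) = ((-3 + 10*(-53/(-16))) - 1400)/(-9/2 - 2651) = ((-3 + 10*(-53*(-1/16))) - 1400)/(-5311/2) = ((-3 + 10*(53/16)) - 1400)*(-2/5311) = ((-3 + 265/8) - 1400)*(-2/5311) = (241/8 - 1400)*(-2/5311) = -10959/8*(-2/5311) = 10959/21244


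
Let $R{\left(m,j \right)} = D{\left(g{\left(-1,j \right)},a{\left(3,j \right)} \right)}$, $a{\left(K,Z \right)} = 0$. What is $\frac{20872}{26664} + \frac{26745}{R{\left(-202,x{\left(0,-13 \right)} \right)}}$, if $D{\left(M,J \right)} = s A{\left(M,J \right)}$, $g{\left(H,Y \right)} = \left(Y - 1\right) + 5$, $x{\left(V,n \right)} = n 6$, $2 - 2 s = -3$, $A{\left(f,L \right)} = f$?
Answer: $- \frac{17731684}{123321} \approx -143.78$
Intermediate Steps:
$s = \frac{5}{2}$ ($s = 1 - - \frac{3}{2} = 1 + \frac{3}{2} = \frac{5}{2} \approx 2.5$)
$x{\left(V,n \right)} = 6 n$
$g{\left(H,Y \right)} = 4 + Y$ ($g{\left(H,Y \right)} = \left(-1 + Y\right) + 5 = 4 + Y$)
$D{\left(M,J \right)} = \frac{5 M}{2}$
$R{\left(m,j \right)} = 10 + \frac{5 j}{2}$ ($R{\left(m,j \right)} = \frac{5 \left(4 + j\right)}{2} = 10 + \frac{5 j}{2}$)
$\frac{20872}{26664} + \frac{26745}{R{\left(-202,x{\left(0,-13 \right)} \right)}} = \frac{20872}{26664} + \frac{26745}{10 + \frac{5 \cdot 6 \left(-13\right)}{2}} = 20872 \cdot \frac{1}{26664} + \frac{26745}{10 + \frac{5}{2} \left(-78\right)} = \frac{2609}{3333} + \frac{26745}{10 - 195} = \frac{2609}{3333} + \frac{26745}{-185} = \frac{2609}{3333} + 26745 \left(- \frac{1}{185}\right) = \frac{2609}{3333} - \frac{5349}{37} = - \frac{17731684}{123321}$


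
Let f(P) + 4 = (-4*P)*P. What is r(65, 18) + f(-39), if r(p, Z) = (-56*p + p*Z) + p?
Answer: -8493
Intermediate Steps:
r(p, Z) = -55*p + Z*p (r(p, Z) = (-56*p + Z*p) + p = -55*p + Z*p)
f(P) = -4 - 4*P² (f(P) = -4 + (-4*P)*P = -4 - 4*P²)
r(65, 18) + f(-39) = 65*(-55 + 18) + (-4 - 4*(-39)²) = 65*(-37) + (-4 - 4*1521) = -2405 + (-4 - 6084) = -2405 - 6088 = -8493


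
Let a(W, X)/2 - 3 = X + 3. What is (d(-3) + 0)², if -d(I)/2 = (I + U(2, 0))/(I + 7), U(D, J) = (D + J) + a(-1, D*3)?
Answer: 529/4 ≈ 132.25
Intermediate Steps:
a(W, X) = 12 + 2*X (a(W, X) = 6 + 2*(X + 3) = 6 + 2*(3 + X) = 6 + (6 + 2*X) = 12 + 2*X)
U(D, J) = 12 + J + 7*D (U(D, J) = (D + J) + (12 + 2*(D*3)) = (D + J) + (12 + 2*(3*D)) = (D + J) + (12 + 6*D) = 12 + J + 7*D)
d(I) = -2*(26 + I)/(7 + I) (d(I) = -2*(I + (12 + 0 + 7*2))/(I + 7) = -2*(I + (12 + 0 + 14))/(7 + I) = -2*(I + 26)/(7 + I) = -2*(26 + I)/(7 + I))
(d(-3) + 0)² = (2*(-26 - 1*(-3))/(7 - 3) + 0)² = (2*(-26 + 3)/4 + 0)² = (2*(¼)*(-23) + 0)² = (-23/2 + 0)² = (-23/2)² = 529/4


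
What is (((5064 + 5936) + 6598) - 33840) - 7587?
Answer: -23829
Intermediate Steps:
(((5064 + 5936) + 6598) - 33840) - 7587 = ((11000 + 6598) - 33840) - 7587 = (17598 - 33840) - 7587 = -16242 - 7587 = -23829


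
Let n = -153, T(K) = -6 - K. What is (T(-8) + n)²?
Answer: 22801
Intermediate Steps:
(T(-8) + n)² = ((-6 - 1*(-8)) - 153)² = ((-6 + 8) - 153)² = (2 - 153)² = (-151)² = 22801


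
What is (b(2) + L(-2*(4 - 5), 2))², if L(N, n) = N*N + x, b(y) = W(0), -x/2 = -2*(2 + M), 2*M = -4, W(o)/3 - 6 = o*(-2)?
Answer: 484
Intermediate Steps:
W(o) = 18 - 6*o (W(o) = 18 + 3*(o*(-2)) = 18 + 3*(-2*o) = 18 - 6*o)
M = -2 (M = (½)*(-4) = -2)
x = 0 (x = -(-4)*(2 - 2) = -(-4)*0 = -2*0 = 0)
b(y) = 18 (b(y) = 18 - 6*0 = 18 + 0 = 18)
L(N, n) = N² (L(N, n) = N*N + 0 = N² + 0 = N²)
(b(2) + L(-2*(4 - 5), 2))² = (18 + (-2*(4 - 5))²)² = (18 + (-2*(-1))²)² = (18 + 2²)² = (18 + 4)² = 22² = 484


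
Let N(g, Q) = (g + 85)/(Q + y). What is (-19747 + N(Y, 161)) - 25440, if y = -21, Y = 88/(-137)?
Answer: -123810729/2740 ≈ -45186.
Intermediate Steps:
Y = -88/137 (Y = 88*(-1/137) = -88/137 ≈ -0.64234)
N(g, Q) = (85 + g)/(-21 + Q) (N(g, Q) = (g + 85)/(Q - 21) = (85 + g)/(-21 + Q))
(-19747 + N(Y, 161)) - 25440 = (-19747 + (85 - 88/137)/(-21 + 161)) - 25440 = (-19747 + (11557/137)/140) - 25440 = (-19747 + (1/140)*(11557/137)) - 25440 = (-19747 + 1651/2740) - 25440 = -54105129/2740 - 25440 = -123810729/2740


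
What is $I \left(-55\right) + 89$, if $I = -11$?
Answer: $694$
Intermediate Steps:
$I \left(-55\right) + 89 = \left(-11\right) \left(-55\right) + 89 = 605 + 89 = 694$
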